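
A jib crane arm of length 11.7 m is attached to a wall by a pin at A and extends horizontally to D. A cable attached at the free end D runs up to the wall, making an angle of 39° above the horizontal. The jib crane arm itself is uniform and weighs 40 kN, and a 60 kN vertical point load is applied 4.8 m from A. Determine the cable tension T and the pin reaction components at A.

ΣM about A: T·sin39°·11.7 − 40·5.85 − 60·4.8 = 0 → T = 522/(11.7·0.62932) = 70.8946 ≈ 70.89 kN.
ΣF_x = 0: A_x − T·cos39° = 0 → A_x = 70.8946 × 0.777146 = 55.10 kN.
ΣF_y = 0: A_y + T·sin39° − 40 − 60 = 0 → A_y = 100 − 70.8946 × 0.62932 = 55.38 kN.

T = 70.89 kN, A_x = 55.10 kN, A_y = 55.38 kN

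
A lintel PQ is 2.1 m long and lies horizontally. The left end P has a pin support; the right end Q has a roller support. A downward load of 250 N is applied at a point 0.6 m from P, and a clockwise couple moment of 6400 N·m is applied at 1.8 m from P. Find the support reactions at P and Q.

Taking moments about P: Q_y·2.1 − 250·0.6 − 6400 = 0 → Q_y = 6550/2.1 = 3119.05 ≈ 3119 N.
ΣF_y = 0: P_y + 3119.05 − 250 = 0 → P_y = -2869 N.
ΣF_x = 0: no horizontal applied forces, so P_x = 0.

P_x = 0, P_y = -2869 N, Q_y = 3119 N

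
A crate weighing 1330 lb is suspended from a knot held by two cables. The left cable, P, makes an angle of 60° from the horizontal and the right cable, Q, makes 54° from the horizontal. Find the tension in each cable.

T_P = 855.7 lb, T_Q = 727.9 lb

ΣF_x = 0: −T_P·cos60° + T_Q·cos54° = 0 → T_Q = 0.850651·T_P.
ΣF_y = 0: T_P·sin60° + T_Q·sin54° = 1330.
Substitute: T_P·(0.866025 + 0.850651·0.809017) = 1330 → T_P = 855.737 ≈ 855.7 lb.
Then T_Q = 0.850651 × 855.737 = 727.9 lb.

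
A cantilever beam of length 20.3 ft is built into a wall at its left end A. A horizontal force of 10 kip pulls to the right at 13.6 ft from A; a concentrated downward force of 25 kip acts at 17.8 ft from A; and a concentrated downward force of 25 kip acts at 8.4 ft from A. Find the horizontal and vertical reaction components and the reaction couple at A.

A_x = -10.00 kip, A_y = 50.00 kip, M_A = 655.0 kip·ft

ΣF_x = 0: A_x + 10 = 0 → A_x = -10.00 kip.
ΣF_y = 0: A_y − 25 − 25 = 0 → A_y = 50.00 kip.
ΣM about A: M_A − 25·17.8 − 25·8.4 = 0 → M_A = 655.0 kip·ft.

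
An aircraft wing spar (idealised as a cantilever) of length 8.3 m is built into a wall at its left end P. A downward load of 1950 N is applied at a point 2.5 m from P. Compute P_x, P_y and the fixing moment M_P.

ΣF_x = 0: P_x = 0.
ΣF_y = 0: P_y − 1950 = 0 → P_y = 1950 N.
ΣM about P: M_P − 1950·2.5 = 0 → M_P = 4875 N·m.

P_x = 0, P_y = 1950 N, M_P = 4875 N·m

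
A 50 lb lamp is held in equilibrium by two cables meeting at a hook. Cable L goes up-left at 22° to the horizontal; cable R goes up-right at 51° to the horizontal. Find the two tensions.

ΣF_x = 0: −T_L·cos22° + T_R·cos51° = 0 → T_R = 1.47331·T_L.
ΣF_y = 0: T_L·sin22° + T_R·sin51° = 50.
Substitute: T_L·(0.374607 + 1.47331·0.777146) = 50 → T_L = 32.9037 ≈ 32.90 lb.
Then T_R = 1.47331 × 32.9037 = 48.48 lb.

T_L = 32.90 lb, T_R = 48.48 lb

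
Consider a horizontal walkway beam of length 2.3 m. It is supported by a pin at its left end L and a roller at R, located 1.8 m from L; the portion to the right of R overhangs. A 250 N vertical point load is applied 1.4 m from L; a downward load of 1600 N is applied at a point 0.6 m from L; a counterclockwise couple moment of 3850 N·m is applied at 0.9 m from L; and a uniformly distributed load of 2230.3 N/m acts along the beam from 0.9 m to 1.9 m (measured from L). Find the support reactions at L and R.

Resultant of the distributed load: 2230.3 × 1 = 2230.3 N at 1.4 m from L.
Moments about L: R_y·1.8 − 250·1.4 − 1600·0.6 + 3850 − (2230.3·1)·1.4 = 0 → R_y = 582.42/1.8 = 323.567 ≈ 323.6 N.
ΣF_y = 0: L_y + 323.567 − 250 − 1600 − 2230.3·1 = 0 → L_y = 3757 N.
ΣF_x = 0: no horizontal applied forces, so L_x = 0.

L_x = 0, L_y = 3757 N, R_y = 323.6 N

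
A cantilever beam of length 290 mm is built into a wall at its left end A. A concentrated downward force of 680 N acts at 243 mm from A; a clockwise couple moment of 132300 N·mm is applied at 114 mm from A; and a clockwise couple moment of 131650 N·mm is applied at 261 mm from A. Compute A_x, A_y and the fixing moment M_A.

A_x = 0, A_y = 680.0 N, M_A = 429200 N·mm

ΣF_x = 0: A_x = 0.
ΣF_y = 0: A_y − 680 = 0 → A_y = 680.0 N.
ΣM about A: M_A − 680·243 − 132300 − 131650 = 0 → M_A = 429200 N·mm.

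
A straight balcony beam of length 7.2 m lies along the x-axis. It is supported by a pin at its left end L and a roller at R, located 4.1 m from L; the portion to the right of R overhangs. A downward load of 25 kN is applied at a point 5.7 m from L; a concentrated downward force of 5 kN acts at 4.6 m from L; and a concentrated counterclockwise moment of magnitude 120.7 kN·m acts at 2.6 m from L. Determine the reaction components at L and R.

ΣM about L: R_y·4.1 − 25·5.7 − 5·4.6 + 120.7 = 0 → R_y = 44.8/4.1 = 10.9268 ≈ 10.93 kN.
ΣF_y = 0: L_y + 10.9268 − 25 − 5 = 0 → L_y = 19.07 kN.
ΣF_x = 0: no horizontal applied forces, so L_x = 0.

L_x = 0, L_y = 19.07 kN, R_y = 10.93 kN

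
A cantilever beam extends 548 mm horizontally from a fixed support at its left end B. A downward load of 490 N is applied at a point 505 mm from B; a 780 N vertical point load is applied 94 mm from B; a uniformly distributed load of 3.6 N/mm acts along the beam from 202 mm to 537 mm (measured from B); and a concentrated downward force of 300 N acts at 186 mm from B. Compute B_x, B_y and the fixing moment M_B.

B_x = 0, B_y = 2776 N, M_B = 822200 N·mm

Resultant of the distributed load: 3.6 × 335 = 1206 N at 369.5 mm from B.
ΣF_x = 0: B_x = 0.
ΣF_y = 0: B_y − 490 − 780 − 3.6·335 − 300 = 0 → B_y = 2776 N.
ΣM about B: M_B − 490·505 − 780·94 − (3.6·335)·369.5 − 300·186 = 0 → M_B = 822200 N·mm.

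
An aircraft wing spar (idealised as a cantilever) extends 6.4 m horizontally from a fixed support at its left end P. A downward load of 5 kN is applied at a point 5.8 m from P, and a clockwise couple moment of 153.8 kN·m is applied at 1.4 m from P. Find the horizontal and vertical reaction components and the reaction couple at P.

P_x = 0, P_y = 5.000 kN, M_P = 182.8 kN·m

ΣF_x = 0: P_x = 0.
ΣF_y = 0: P_y − 5 = 0 → P_y = 5.000 kN.
ΣM about P: M_P − 5·5.8 − 153.8 = 0 → M_P = 182.8 kN·m.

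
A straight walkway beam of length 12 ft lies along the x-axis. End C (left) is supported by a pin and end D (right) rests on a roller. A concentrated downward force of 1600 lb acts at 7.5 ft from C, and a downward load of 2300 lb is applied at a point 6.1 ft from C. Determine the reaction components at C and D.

C_x = 0, C_y = 1731 lb, D_y = 2169 lb

Moments about C: D_y·12 − 1600·7.5 − 2300·6.1 = 0 → D_y = 26030/12 = 2169.17 ≈ 2169 lb.
ΣF_y = 0: C_y + 2169.17 − 1600 − 2300 = 0 → C_y = 1731 lb.
ΣF_x = 0: no horizontal applied forces, so C_x = 0.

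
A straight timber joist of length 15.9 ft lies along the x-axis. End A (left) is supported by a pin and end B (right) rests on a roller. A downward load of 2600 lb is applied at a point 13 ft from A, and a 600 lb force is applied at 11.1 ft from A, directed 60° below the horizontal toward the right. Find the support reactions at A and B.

Taking moments about A: B_y·15.9 − 2600·13 − 600·sin60°·11.1 = 0 → B_y = 39567.7/15.9 = 2488.53 ≈ 2489 lb.
ΣF_y = 0: A_y + 2488.53 − 2600 − 600·sin60° = 0 → A_y = 631.1 lb.
ΣF_x = 0: A_x + 600·cos60° = 0 → A_x = -300.0 lb.

A_x = -300.0 lb, A_y = 631.1 lb, B_y = 2489 lb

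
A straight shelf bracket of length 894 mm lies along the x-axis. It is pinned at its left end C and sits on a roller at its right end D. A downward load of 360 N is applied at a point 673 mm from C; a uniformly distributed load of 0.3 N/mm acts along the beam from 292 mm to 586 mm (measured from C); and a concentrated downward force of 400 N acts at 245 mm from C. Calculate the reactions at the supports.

Resultant of the distributed load: 0.3 × 294 = 88.2 N at 439 mm from C.
Taking moments about C: D_y·894 − 360·673 − (0.3·294)·439 − 400·245 = 0 → D_y = 378999.8/894 = 423.937 ≈ 423.9 N.
ΣF_y = 0: C_y + 423.937 − 360 − 0.3·294 − 400 = 0 → C_y = 424.3 N.
ΣF_x = 0: no horizontal applied forces, so C_x = 0.

C_x = 0, C_y = 424.3 N, D_y = 423.9 N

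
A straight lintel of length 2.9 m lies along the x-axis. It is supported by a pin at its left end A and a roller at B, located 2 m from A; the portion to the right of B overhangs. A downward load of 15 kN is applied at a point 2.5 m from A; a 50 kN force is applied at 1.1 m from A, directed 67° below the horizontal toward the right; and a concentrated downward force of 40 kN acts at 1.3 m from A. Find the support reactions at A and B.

A_x = -19.54 kN, A_y = 30.96 kN, B_y = 70.06 kN

Taking moments about A: B_y·2 − 15·2.5 − 50·sin67°·1.1 − 40·1.3 = 0 → B_y = 140.128/2 = 70.064 ≈ 70.06 kN.
ΣF_y = 0: A_y + 70.064 − 15 − 50·sin67° − 40 = 0 → A_y = 30.96 kN.
ΣF_x = 0: A_x + 50·cos67° = 0 → A_x = -19.54 kN.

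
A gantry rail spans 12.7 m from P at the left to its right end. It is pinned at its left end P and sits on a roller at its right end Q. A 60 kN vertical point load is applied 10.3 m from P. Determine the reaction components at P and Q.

P_x = 0, P_y = 11.34 kN, Q_y = 48.66 kN

ΣM about P: Q_y·12.7 − 60·10.3 = 0 → Q_y = 618/12.7 = 48.6614 ≈ 48.66 kN.
ΣF_y = 0: P_y + 48.6614 − 60 = 0 → P_y = 11.34 kN.
ΣF_x = 0: no horizontal applied forces, so P_x = 0.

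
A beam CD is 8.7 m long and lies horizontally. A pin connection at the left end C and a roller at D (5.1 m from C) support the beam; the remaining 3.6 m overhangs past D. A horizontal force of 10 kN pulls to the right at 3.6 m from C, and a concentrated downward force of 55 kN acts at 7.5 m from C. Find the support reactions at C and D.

C_x = -10.00 kN, C_y = -25.88 kN, D_y = 80.88 kN

Moments about C: D_y·5.1 − 55·7.5 = 0 → D_y = 412.5/5.1 = 80.8824 ≈ 80.88 kN.
ΣF_y = 0: C_y + 80.8824 − 55 = 0 → C_y = -25.88 kN.
ΣF_x = 0: C_x + 10 = 0 → C_x = -10.00 kN.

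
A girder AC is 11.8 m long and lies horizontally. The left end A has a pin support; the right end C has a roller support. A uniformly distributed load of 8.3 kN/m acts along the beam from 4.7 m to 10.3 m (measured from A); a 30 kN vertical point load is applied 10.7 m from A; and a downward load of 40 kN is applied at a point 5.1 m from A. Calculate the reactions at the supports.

Resultant of the distributed load: 8.3 × 5.6 = 46.48 kN at 7.5 m from A.
ΣM about A: C_y·11.8 − (8.3·5.6)·7.5 − 30·10.7 − 40·5.1 = 0 → C_y = 873.6/11.8 = 74.0339 ≈ 74.03 kN.
ΣF_y = 0: A_y + 74.0339 − 8.3·5.6 − 30 − 40 = 0 → A_y = 42.45 kN.
ΣF_x = 0: no horizontal applied forces, so A_x = 0.

A_x = 0, A_y = 42.45 kN, C_y = 74.03 kN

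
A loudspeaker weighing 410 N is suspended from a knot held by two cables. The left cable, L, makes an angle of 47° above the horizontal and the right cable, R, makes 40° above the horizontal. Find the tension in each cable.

T_L = 314.5 N, T_R = 280.0 N

ΣF_x = 0: −T_L·cos47° + T_R·cos40° = 0 → T_R = 0.890286·T_L.
ΣF_y = 0: T_L·sin47° + T_R·sin40° = 410.
Substitute: T_L·(0.731354 + 0.890286·0.642788) = 410 → T_L = 314.509 ≈ 314.5 N.
Then T_R = 0.890286 × 314.509 = 280.0 N.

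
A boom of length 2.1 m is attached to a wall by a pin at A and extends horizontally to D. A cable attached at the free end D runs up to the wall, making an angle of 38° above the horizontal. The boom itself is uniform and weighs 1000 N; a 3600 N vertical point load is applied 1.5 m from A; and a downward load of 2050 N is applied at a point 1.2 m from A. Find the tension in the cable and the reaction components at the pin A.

T = 6892 N, A_x = 5431 N, A_y = 2407 N

ΣM about A: T·sin38°·2.1 − 1000·1.05 − 3600·1.5 − 2050·1.2 = 0 → T = 8910/(2.1·0.615661) = 6891.55 ≈ 6892 N.
ΣF_x = 0: A_x − T·cos38° = 0 → A_x = 6891.55 × 0.788011 = 5431 N.
ΣF_y = 0: A_y + T·sin38° − 1000 − 3600 − 2050 = 0 → A_y = 6650 − 6891.55 × 0.615661 = 2407 N.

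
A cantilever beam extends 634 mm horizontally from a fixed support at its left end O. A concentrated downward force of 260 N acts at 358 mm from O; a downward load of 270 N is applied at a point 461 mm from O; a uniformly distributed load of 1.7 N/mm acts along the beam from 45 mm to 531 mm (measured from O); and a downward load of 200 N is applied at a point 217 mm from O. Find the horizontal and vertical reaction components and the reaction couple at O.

Resultant of the distributed load: 1.7 × 486 = 826.2 N at 288 mm from O.
ΣF_x = 0: O_x = 0.
ΣF_y = 0: O_y − 260 − 270 − 1.7·486 − 200 = 0 → O_y = 1556 N.
ΣM about O: M_O − 260·358 − 270·461 − (1.7·486)·288 − 200·217 = 0 → M_O = 498900 N·mm.

O_x = 0, O_y = 1556 N, M_O = 498900 N·mm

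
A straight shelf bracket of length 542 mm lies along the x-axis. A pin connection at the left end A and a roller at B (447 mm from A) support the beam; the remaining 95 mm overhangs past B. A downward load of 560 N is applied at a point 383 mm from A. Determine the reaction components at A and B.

A_x = 0, A_y = 80.18 N, B_y = 479.8 N

ΣM about A: B_y·447 − 560·383 = 0 → B_y = 214480/447 = 479.821 ≈ 479.8 N.
ΣF_y = 0: A_y + 479.821 − 560 = 0 → A_y = 80.18 N.
ΣF_x = 0: no horizontal applied forces, so A_x = 0.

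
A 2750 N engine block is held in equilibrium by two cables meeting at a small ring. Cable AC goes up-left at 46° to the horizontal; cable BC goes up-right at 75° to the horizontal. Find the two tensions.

T_AC = 830.4 N, T_BC = 2229 N

ΣF_x = 0: −T_AC·cos46° + T_BC·cos75° = 0 → T_BC = 2.68395·T_AC.
ΣF_y = 0: T_AC·sin46° + T_BC·sin75° = 2750.
Substitute: T_AC·(0.71934 + 2.68395·0.965926) = 2750 → T_AC = 830.355 ≈ 830.4 N.
Then T_BC = 2.68395 × 830.355 = 2229 N.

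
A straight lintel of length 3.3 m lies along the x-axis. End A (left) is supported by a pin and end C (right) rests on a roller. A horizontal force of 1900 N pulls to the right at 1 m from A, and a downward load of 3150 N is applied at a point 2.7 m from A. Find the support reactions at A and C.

ΣM about A: C_y·3.3 − 3150·2.7 = 0 → C_y = 8505/3.3 = 2577.27 ≈ 2577 N.
ΣF_y = 0: A_y + 2577.27 − 3150 = 0 → A_y = 572.7 N.
ΣF_x = 0: A_x + 1900 = 0 → A_x = -1900 N.

A_x = -1900 N, A_y = 572.7 N, C_y = 2577 N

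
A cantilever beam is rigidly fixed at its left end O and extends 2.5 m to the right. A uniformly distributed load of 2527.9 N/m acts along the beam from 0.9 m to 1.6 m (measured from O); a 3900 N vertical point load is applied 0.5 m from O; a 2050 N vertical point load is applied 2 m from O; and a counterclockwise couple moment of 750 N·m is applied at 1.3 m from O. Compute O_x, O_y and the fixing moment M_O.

O_x = 0, O_y = 7720 N, M_O = 7512 N·m

Resultant of the distributed load: 2527.9 × 0.7 = 1769.53 N at 1.25 m from O.
ΣF_x = 0: O_x = 0.
ΣF_y = 0: O_y − 2527.9·0.7 − 3900 − 2050 = 0 → O_y = 7720 N.
ΣM about O: M_O − (2527.9·0.7)·1.25 − 3900·0.5 − 2050·2 + 750 = 0 → M_O = 7512 N·m.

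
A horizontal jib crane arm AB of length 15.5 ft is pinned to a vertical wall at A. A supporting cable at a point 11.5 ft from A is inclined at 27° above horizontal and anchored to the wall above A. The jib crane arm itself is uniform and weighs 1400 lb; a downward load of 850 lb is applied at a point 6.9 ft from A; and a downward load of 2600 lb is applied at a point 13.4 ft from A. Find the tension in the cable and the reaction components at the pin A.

ΣM about A: T·sin27°·11.5 − 1400·7.75 − 850·6.9 − 2600·13.4 = 0 → T = 51555/(11.5·0.45399) = 9874.76 ≈ 9875 lb.
ΣF_x = 0: A_x − T·cos27° = 0 → A_x = 9874.76 × 0.891007 = 8798 lb.
ΣF_y = 0: A_y + T·sin27° − 1400 − 850 − 2600 = 0 → A_y = 4850 − 9874.76 × 0.45399 = 367.0 lb.

T = 9875 lb, A_x = 8798 lb, A_y = 367.0 lb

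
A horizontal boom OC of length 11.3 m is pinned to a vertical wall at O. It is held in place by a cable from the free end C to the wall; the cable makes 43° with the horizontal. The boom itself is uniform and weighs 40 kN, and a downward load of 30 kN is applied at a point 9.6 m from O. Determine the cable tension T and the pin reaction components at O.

T = 66.70 kN, O_x = 48.78 kN, O_y = 24.51 kN

ΣM about O: T·sin43°·11.3 − 40·5.65 − 30·9.6 = 0 → T = 514/(11.3·0.681998) = 66.6963 ≈ 66.70 kN.
ΣF_x = 0: O_x − T·cos43° = 0 → O_x = 66.6963 × 0.731354 = 48.78 kN.
ΣF_y = 0: O_y + T·sin43° − 40 − 30 = 0 → O_y = 70 − 66.6963 × 0.681998 = 24.51 kN.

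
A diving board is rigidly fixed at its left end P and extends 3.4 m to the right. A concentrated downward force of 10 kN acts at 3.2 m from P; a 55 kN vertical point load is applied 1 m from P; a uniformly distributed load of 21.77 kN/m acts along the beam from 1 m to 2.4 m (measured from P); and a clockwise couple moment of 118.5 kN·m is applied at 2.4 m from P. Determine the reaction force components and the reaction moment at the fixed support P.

Resultant of the distributed load: 21.77 × 1.4 = 30.478 kN at 1.7 m from P.
ΣF_x = 0: P_x = 0.
ΣF_y = 0: P_y − 10 − 55 − 21.77·1.4 = 0 → P_y = 95.48 kN.
ΣM about P: M_P − 10·3.2 − 55·1 − (21.77·1.4)·1.7 − 118.5 = 0 → M_P = 257.3 kN·m.

P_x = 0, P_y = 95.48 kN, M_P = 257.3 kN·m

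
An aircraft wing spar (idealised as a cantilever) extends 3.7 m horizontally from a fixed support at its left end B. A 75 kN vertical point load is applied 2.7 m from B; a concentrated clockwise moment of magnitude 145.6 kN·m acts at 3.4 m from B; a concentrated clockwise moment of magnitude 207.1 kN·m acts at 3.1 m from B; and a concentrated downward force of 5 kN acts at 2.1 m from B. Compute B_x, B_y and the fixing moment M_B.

ΣF_x = 0: B_x = 0.
ΣF_y = 0: B_y − 75 − 5 = 0 → B_y = 80.00 kN.
ΣM about B: M_B − 75·2.7 − 145.6 − 207.1 − 5·2.1 = 0 → M_B = 565.7 kN·m.

B_x = 0, B_y = 80.00 kN, M_B = 565.7 kN·m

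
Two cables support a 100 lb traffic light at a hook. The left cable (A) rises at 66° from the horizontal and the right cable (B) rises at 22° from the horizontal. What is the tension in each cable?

ΣF_x = 0: −T_A·cos66° + T_B·cos22° = 0 → T_B = 0.43868·T_A.
ΣF_y = 0: T_A·sin66° + T_B·sin22° = 100.
Substitute: T_A·(0.913545 + 0.43868·0.374607) = 100 → T_A = 92.7749 ≈ 92.77 lb.
Then T_B = 0.43868 × 92.7749 = 40.70 lb.

T_A = 92.77 lb, T_B = 40.70 lb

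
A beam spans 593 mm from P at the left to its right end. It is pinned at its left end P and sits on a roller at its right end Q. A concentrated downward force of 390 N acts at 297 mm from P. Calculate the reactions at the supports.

P_x = 0, P_y = 194.7 N, Q_y = 195.3 N

ΣM about P: Q_y·593 − 390·297 = 0 → Q_y = 115830/593 = 195.329 ≈ 195.3 N.
ΣF_y = 0: P_y + 195.329 − 390 = 0 → P_y = 194.7 N.
ΣF_x = 0: no horizontal applied forces, so P_x = 0.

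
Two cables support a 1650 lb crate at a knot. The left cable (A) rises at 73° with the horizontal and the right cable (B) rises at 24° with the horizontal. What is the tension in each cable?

ΣF_x = 0: −T_A·cos73° + T_B·cos24° = 0 → T_B = 0.320041·T_A.
ΣF_y = 0: T_A·sin73° + T_B·sin24° = 1650.
Substitute: T_A·(0.956305 + 0.320041·0.406737) = 1650 → T_A = 1518.67 ≈ 1519 lb.
Then T_B = 0.320041 × 1518.67 = 486.0 lb.

T_A = 1519 lb, T_B = 486.0 lb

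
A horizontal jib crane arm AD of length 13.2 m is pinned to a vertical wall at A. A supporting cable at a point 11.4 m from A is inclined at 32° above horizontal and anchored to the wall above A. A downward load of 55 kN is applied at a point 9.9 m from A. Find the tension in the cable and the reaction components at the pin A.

T = 90.13 kN, A_x = 76.44 kN, A_y = 7.237 kN

ΣM about A: T·sin32°·11.4 − 55·9.9 = 0 → T = 544.5/(11.4·0.529919) = 90.1329 ≈ 90.13 kN.
ΣF_x = 0: A_x − T·cos32° = 0 → A_x = 90.1329 × 0.848048 = 76.44 kN.
ΣF_y = 0: A_y + T·sin32° − 55 = 0 → A_y = 55 − 90.1329 × 0.529919 = 7.237 kN.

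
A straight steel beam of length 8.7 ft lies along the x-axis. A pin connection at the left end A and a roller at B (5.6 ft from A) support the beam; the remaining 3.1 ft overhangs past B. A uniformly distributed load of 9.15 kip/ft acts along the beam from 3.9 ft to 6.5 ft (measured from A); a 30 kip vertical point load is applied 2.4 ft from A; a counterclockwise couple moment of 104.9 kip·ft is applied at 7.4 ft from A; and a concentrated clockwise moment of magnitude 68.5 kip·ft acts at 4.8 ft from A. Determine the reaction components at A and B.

A_x = 0, A_y = 25.34 kip, B_y = 28.45 kip

Resultant of the distributed load: 9.15 × 2.6 = 23.79 kip at 5.2 ft from A.
Taking moments about A: B_y·5.6 − (9.15·2.6)·5.2 − 30·2.4 + 104.9 − 68.5 = 0 → B_y = 159.308/5.6 = 28.4479 ≈ 28.45 kip.
ΣF_y = 0: A_y + 28.4479 − 9.15·2.6 − 30 = 0 → A_y = 25.34 kip.
ΣF_x = 0: no horizontal applied forces, so A_x = 0.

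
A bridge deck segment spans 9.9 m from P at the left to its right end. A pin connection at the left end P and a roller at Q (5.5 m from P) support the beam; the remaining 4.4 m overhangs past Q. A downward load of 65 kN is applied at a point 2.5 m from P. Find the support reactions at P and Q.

P_x = 0, P_y = 35.45 kN, Q_y = 29.55 kN

ΣM about P: Q_y·5.5 − 65·2.5 = 0 → Q_y = 162.5/5.5 = 29.5455 ≈ 29.55 kN.
ΣF_y = 0: P_y + 29.5455 − 65 = 0 → P_y = 35.45 kN.
ΣF_x = 0: no horizontal applied forces, so P_x = 0.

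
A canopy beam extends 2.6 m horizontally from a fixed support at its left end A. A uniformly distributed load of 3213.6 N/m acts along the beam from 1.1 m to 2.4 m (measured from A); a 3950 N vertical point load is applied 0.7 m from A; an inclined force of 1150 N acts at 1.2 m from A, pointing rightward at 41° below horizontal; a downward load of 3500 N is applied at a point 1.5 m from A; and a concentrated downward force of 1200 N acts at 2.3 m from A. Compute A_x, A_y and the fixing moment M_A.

A_x = -867.9 N, A_y = 13580 N, M_A = 18990 N·m

Resultant of the distributed load: 3213.6 × 1.3 = 4177.68 N at 1.75 m from A.
ΣF_x = 0: A_x + 1150·cos41° = 0 → A_x = -867.9 N.
ΣF_y = 0: A_y − 3213.6·1.3 − 3950 − 1150·sin41° − 3500 − 1200 = 0 → A_y = 13580 N.
ΣM about A: M_A − (3213.6·1.3)·1.75 − 3950·0.7 − 1150·sin41°·1.2 − 3500·1.5 − 1200·2.3 = 0 → M_A = 18990 N·m.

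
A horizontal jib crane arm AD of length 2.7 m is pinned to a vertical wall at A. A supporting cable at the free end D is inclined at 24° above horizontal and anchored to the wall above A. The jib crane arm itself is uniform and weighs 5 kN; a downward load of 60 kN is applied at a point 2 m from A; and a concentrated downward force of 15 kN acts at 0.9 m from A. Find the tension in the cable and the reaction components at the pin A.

T = 127.7 kN, A_x = 116.7 kN, A_y = 28.06 kN

ΣM about A: T·sin24°·2.7 − 5·1.35 − 60·2 − 15·0.9 = 0 → T = 140.25/(2.7·0.406737) = 127.71 ≈ 127.7 kN.
ΣF_x = 0: A_x − T·cos24° = 0 → A_x = 127.71 × 0.913545 = 116.7 kN.
ΣF_y = 0: A_y + T·sin24° − 5 − 60 − 15 = 0 → A_y = 80 − 127.71 × 0.406737 = 28.06 kN.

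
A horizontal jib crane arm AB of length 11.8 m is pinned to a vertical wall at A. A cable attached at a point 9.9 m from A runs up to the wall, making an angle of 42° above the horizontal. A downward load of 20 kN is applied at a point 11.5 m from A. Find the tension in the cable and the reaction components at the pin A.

T = 34.72 kN, A_x = 25.80 kN, A_y = -3.232 kN

ΣM about A: T·sin42°·9.9 − 20·11.5 = 0 → T = 230/(9.9·0.669131) = 34.7201 ≈ 34.72 kN.
ΣF_x = 0: A_x − T·cos42° = 0 → A_x = 34.7201 × 0.743145 = 25.80 kN.
ΣF_y = 0: A_y + T·sin42° − 20 = 0 → A_y = 20 − 34.7201 × 0.669131 = -3.232 kN.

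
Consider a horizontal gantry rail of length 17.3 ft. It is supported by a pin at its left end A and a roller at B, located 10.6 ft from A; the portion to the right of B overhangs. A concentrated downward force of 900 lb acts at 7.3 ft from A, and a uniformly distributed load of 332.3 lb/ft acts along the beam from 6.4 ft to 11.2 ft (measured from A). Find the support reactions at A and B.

Resultant of the distributed load: 332.3 × 4.8 = 1595.04 lb at 8.8 ft from A.
ΣM about A: B_y·10.6 − 900·7.3 − (332.3·4.8)·8.8 = 0 → B_y = 20606.352/10.6 = 1944 lb.
ΣF_y = 0: A_y + 1944 − 900 − 332.3·4.8 = 0 → A_y = 551.0 lb.
ΣF_x = 0: no horizontal applied forces, so A_x = 0.

A_x = 0, A_y = 551.0 lb, B_y = 1944 lb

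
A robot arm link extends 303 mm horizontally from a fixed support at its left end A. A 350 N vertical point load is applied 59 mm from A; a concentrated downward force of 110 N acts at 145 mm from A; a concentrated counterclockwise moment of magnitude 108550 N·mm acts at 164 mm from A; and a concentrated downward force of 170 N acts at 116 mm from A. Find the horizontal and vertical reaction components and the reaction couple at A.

A_x = 0, A_y = 630.0 N, M_A = -52230 N·mm

ΣF_x = 0: A_x = 0.
ΣF_y = 0: A_y − 350 − 110 − 170 = 0 → A_y = 630.0 N.
ΣM about A: M_A − 350·59 − 110·145 + 108550 − 170·116 = 0 → M_A = -52230 N·mm.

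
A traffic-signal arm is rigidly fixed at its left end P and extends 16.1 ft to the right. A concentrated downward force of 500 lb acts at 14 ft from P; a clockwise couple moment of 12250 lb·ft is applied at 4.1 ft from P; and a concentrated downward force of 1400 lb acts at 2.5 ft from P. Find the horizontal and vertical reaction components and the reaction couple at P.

ΣF_x = 0: P_x = 0.
ΣF_y = 0: P_y − 500 − 1400 = 0 → P_y = 1900 lb.
ΣM about P: M_P − 500·14 − 12250 − 1400·2.5 = 0 → M_P = 22750 lb·ft.

P_x = 0, P_y = 1900 lb, M_P = 22750 lb·ft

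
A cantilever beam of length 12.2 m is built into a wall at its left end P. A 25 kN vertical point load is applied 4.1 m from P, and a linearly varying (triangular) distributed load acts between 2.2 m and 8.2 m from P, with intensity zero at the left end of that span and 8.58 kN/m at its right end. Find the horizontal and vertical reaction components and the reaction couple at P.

Resultant of the triangular load: ½ × 8.58 × 6 = 25.74 kN, acting at 6.2 m from P (one-third of the span from the peak).
ΣF_x = 0: P_x = 0.
ΣF_y = 0: P_y − 25 − ½·8.58·6 = 0 → P_y = 50.74 kN.
ΣM about P: M_P − 25·4.1 − (½·8.58·6)·6.2 = 0 → M_P = 262.1 kN·m.

P_x = 0, P_y = 50.74 kN, M_P = 262.1 kN·m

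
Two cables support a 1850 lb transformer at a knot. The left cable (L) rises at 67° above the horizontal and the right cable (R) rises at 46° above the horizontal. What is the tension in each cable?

ΣF_x = 0: −T_L·cos67° + T_R·cos46° = 0 → T_R = 0.56248·T_L.
ΣF_y = 0: T_L·sin67° + T_R·sin46° = 1850.
Substitute: T_L·(0.920505 + 0.56248·0.71934) = 1850 → T_L = 1396.1 ≈ 1396 lb.
Then T_R = 0.56248 × 1396.1 = 785.3 lb.

T_L = 1396 lb, T_R = 785.3 lb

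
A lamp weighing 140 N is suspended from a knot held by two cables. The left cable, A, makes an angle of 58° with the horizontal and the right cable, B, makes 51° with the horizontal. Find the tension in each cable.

ΣF_x = 0: −T_A·cos58° + T_B·cos51° = 0 → T_B = 0.84205·T_A.
ΣF_y = 0: T_A·sin58° + T_B·sin51° = 140.
Substitute: T_A·(0.848048 + 0.84205·0.777146) = 140 → T_A = 93.1815 ≈ 93.18 N.
Then T_B = 0.84205 × 93.1815 = 78.46 N.

T_A = 93.18 N, T_B = 78.46 N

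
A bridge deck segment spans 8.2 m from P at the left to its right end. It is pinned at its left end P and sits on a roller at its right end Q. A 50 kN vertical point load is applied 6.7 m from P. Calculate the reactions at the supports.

P_x = 0, P_y = 9.146 kN, Q_y = 40.85 kN

Taking moments about P: Q_y·8.2 − 50·6.7 = 0 → Q_y = 335/8.2 = 40.8537 ≈ 40.85 kN.
ΣF_y = 0: P_y + 40.8537 − 50 = 0 → P_y = 9.146 kN.
ΣF_x = 0: no horizontal applied forces, so P_x = 0.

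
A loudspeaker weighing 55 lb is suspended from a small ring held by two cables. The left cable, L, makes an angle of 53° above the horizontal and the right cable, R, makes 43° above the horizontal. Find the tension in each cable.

T_L = 40.45 lb, T_R = 33.28 lb

ΣF_x = 0: −T_L·cos53° + T_R·cos43° = 0 → T_R = 0.822878·T_L.
ΣF_y = 0: T_L·sin53° + T_R·sin43° = 55.
Substitute: T_L·(0.798636 + 0.822878·0.681998) = 55 → T_L = 40.446 ≈ 40.45 lb.
Then T_R = 0.822878 × 40.446 = 33.28 lb.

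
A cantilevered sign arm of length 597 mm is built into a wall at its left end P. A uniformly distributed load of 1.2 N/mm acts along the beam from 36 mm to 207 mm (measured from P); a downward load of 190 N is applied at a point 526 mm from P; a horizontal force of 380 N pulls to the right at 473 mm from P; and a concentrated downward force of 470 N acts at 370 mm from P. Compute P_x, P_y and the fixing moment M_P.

P_x = -380.0 N, P_y = 865.2 N, M_P = 298800 N·mm

Resultant of the distributed load: 1.2 × 171 = 205.2 N at 121.5 mm from P.
ΣF_x = 0: P_x + 380 = 0 → P_x = -380.0 N.
ΣF_y = 0: P_y − 1.2·171 − 190 − 470 = 0 → P_y = 865.2 N.
ΣM about P: M_P − (1.2·171)·121.5 − 190·526 − 470·370 = 0 → M_P = 298800 N·mm.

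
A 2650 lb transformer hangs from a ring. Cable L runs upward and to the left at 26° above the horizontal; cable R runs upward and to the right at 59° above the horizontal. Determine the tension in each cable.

ΣF_x = 0: −T_L·cos26° + T_R·cos59° = 0 → T_R = 1.7451·T_L.
ΣF_y = 0: T_L·sin26° + T_R·sin59° = 2650.
Substitute: T_L·(0.438371 + 1.7451·0.857167) = 2650 → T_L = 1370.07 ≈ 1370 lb.
Then T_R = 1.7451 × 1370.07 = 2391 lb.

T_L = 1370 lb, T_R = 2391 lb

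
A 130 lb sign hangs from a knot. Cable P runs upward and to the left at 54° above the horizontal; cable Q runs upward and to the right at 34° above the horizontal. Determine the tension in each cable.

T_P = 107.8 lb, T_Q = 76.46 lb

ΣF_x = 0: −T_P·cos54° + T_Q·cos34° = 0 → T_Q = 0.708997·T_P.
ΣF_y = 0: T_P·sin54° + T_Q·sin34° = 130.
Substitute: T_P·(0.809017 + 0.708997·0.559193) = 130 → T_P = 107.841 ≈ 107.8 lb.
Then T_Q = 0.708997 × 107.841 = 76.46 lb.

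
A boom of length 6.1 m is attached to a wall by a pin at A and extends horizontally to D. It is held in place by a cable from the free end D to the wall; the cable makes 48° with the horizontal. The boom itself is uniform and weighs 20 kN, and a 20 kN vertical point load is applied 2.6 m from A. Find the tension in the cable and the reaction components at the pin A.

T = 24.93 kN, A_x = 16.68 kN, A_y = 21.48 kN

ΣM about A: T·sin48°·6.1 − 20·3.05 − 20·2.6 = 0 → T = 113/(6.1·0.743145) = 24.9273 ≈ 24.93 kN.
ΣF_x = 0: A_x − T·cos48° = 0 → A_x = 24.9273 × 0.669131 = 16.68 kN.
ΣF_y = 0: A_y + T·sin48° − 20 − 20 = 0 → A_y = 40 − 24.9273 × 0.743145 = 21.48 kN.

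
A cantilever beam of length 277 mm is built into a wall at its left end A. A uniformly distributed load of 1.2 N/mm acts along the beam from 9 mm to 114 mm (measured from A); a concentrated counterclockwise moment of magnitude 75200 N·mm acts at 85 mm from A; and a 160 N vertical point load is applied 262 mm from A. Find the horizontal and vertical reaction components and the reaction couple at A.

Resultant of the distributed load: 1.2 × 105 = 126 N at 61.5 mm from A.
ΣF_x = 0: A_x = 0.
ΣF_y = 0: A_y − 1.2·105 − 160 = 0 → A_y = 286.0 N.
ΣM about A: M_A − (1.2·105)·61.5 + 75200 − 160·262 = 0 → M_A = -25530 N·mm.

A_x = 0, A_y = 286.0 N, M_A = -25530 N·mm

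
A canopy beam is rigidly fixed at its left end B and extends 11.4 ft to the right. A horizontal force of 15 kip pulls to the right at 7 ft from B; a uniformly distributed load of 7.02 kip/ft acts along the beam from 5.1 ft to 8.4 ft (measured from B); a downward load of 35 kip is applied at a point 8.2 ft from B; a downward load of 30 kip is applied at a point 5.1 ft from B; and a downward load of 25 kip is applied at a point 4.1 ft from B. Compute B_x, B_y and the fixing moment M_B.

Resultant of the distributed load: 7.02 × 3.3 = 23.166 kip at 6.75 ft from B.
ΣF_x = 0: B_x + 15 = 0 → B_x = -15.00 kip.
ΣF_y = 0: B_y − 7.02·3.3 − 35 − 30 − 25 = 0 → B_y = 113.2 kip.
ΣM about B: M_B − (7.02·3.3)·6.75 − 35·8.2 − 30·5.1 − 25·4.1 = 0 → M_B = 698.9 kip·ft.

B_x = -15.00 kip, B_y = 113.2 kip, M_B = 698.9 kip·ft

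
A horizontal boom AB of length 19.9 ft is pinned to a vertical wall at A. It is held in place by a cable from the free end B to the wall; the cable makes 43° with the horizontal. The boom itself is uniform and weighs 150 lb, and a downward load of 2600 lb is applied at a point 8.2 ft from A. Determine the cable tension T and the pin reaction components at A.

T = 1681 lb, A_x = 1229 lb, A_y = 1604 lb

ΣM about A: T·sin43°·19.9 − 150·9.95 − 2600·8.2 = 0 → T = 22812.5/(19.9·0.681998) = 1680.88 ≈ 1681 lb.
ΣF_x = 0: A_x − T·cos43° = 0 → A_x = 1680.88 × 0.731354 = 1229 lb.
ΣF_y = 0: A_y + T·sin43° − 150 − 2600 = 0 → A_y = 2750 − 1680.88 × 0.681998 = 1604 lb.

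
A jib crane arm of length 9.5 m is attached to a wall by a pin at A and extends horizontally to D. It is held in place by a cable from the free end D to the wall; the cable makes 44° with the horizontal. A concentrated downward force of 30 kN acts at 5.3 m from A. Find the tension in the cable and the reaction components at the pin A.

T = 24.09 kN, A_x = 17.33 kN, A_y = 13.26 kN

ΣM about A: T·sin44°·9.5 − 30·5.3 = 0 → T = 159/(9.5·0.694658) = 24.0936 ≈ 24.09 kN.
ΣF_x = 0: A_x − T·cos44° = 0 → A_x = 24.0936 × 0.71934 = 17.33 kN.
ΣF_y = 0: A_y + T·sin44° − 30 = 0 → A_y = 30 − 24.0936 × 0.694658 = 13.26 kN.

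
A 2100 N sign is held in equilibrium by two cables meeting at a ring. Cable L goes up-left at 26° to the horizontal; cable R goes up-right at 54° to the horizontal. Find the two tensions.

ΣF_x = 0: −T_L·cos26° + T_R·cos54° = 0 → T_R = 1.52912·T_L.
ΣF_y = 0: T_L·sin26° + T_R·sin54° = 2100.
Substitute: T_L·(0.438371 + 1.52912·0.809017) = 2100 → T_L = 1253.39 ≈ 1253 N.
Then T_R = 1.52912 × 1253.39 = 1917 N.

T_L = 1253 N, T_R = 1917 N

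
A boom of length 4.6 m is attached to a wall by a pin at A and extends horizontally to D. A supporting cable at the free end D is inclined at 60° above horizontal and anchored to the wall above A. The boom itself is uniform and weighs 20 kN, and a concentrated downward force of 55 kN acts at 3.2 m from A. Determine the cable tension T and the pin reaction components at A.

T = 55.73 kN, A_x = 27.86 kN, A_y = 26.74 kN

ΣM about A: T·sin60°·4.6 − 20·2.3 − 55·3.2 = 0 → T = 222/(4.6·0.866025) = 55.7269 ≈ 55.73 kN.
ΣF_x = 0: A_x − T·cos60° = 0 → A_x = 55.7269 × 0.5 = 27.86 kN.
ΣF_y = 0: A_y + T·sin60° − 20 − 55 = 0 → A_y = 75 − 55.7269 × 0.866025 = 26.74 kN.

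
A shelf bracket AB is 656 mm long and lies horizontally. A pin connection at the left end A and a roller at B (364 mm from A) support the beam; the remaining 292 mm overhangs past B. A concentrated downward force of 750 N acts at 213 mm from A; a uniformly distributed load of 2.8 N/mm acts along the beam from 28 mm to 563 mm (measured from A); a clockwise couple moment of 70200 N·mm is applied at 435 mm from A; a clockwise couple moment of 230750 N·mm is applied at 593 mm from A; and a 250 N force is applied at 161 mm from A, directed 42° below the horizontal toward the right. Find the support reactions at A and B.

Resultant of the distributed load: 2.8 × 535 = 1498 N at 295.5 mm from A.
Moments about A: B_y·364 − 750·213 − (2.8·535)·295.5 − 70200 − 230750 − 250·sin42°·161 = 0 → B_y = 930292/364 = 2555.75 ≈ 2556 N.
ΣF_y = 0: A_y + 2555.75 − 750 − 2.8·535 − 250·sin42° = 0 → A_y = -140.5 N.
ΣF_x = 0: A_x + 250·cos42° = 0 → A_x = -185.8 N.

A_x = -185.8 N, A_y = -140.5 N, B_y = 2556 N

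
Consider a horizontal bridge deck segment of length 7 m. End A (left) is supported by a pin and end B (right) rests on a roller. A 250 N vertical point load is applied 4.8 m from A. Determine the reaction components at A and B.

ΣM about A: B_y·7 − 250·4.8 = 0 → B_y = 1200/7 = 171.429 ≈ 171.4 N.
ΣF_y = 0: A_y + 171.429 − 250 = 0 → A_y = 78.57 N.
ΣF_x = 0: no horizontal applied forces, so A_x = 0.

A_x = 0, A_y = 78.57 N, B_y = 171.4 N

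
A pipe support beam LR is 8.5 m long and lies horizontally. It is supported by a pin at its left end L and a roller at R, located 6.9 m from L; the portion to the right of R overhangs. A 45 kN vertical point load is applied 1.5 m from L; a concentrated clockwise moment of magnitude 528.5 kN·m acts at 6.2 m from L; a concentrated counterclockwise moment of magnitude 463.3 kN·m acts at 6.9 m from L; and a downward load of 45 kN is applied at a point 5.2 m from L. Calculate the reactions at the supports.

ΣM about L: R_y·6.9 − 45·1.5 − 528.5 + 463.3 − 45·5.2 = 0 → R_y = 366.7/6.9 = 53.1449 ≈ 53.14 kN.
ΣF_y = 0: L_y + 53.1449 − 45 − 45 = 0 → L_y = 36.86 kN.
ΣF_x = 0: no horizontal applied forces, so L_x = 0.

L_x = 0, L_y = 36.86 kN, R_y = 53.14 kN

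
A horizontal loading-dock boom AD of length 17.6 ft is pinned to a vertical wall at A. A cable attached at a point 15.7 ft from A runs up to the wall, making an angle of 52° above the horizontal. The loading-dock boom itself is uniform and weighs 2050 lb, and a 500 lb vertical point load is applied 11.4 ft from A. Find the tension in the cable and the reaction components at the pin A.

T = 1919 lb, A_x = 1181 lb, A_y = 1038 lb

ΣM about A: T·sin52°·15.7 − 2050·8.8 − 500·11.4 = 0 → T = 23740/(15.7·0.788011) = 1918.88 ≈ 1919 lb.
ΣF_x = 0: A_x − T·cos52° = 0 → A_x = 1918.88 × 0.615661 = 1181 lb.
ΣF_y = 0: A_y + T·sin52° − 2050 − 500 = 0 → A_y = 2550 − 1918.88 × 0.788011 = 1038 lb.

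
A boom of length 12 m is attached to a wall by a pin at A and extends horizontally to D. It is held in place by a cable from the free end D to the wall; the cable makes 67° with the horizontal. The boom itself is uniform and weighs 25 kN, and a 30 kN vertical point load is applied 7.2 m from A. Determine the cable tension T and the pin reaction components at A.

T = 33.13 kN, A_x = 12.95 kN, A_y = 24.50 kN

ΣM about A: T·sin67°·12 − 25·6 − 30·7.2 = 0 → T = 366/(12·0.920505) = 33.134 ≈ 33.13 kN.
ΣF_x = 0: A_x − T·cos67° = 0 → A_x = 33.134 × 0.390731 = 12.95 kN.
ΣF_y = 0: A_y + T·sin67° − 25 − 30 = 0 → A_y = 55 − 33.134 × 0.920505 = 24.50 kN.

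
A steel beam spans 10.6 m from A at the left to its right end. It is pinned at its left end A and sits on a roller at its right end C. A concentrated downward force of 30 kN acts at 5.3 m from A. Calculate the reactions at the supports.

A_x = 0, A_y = 15.00 kN, C_y = 15.00 kN

Moments about A: C_y·10.6 − 30·5.3 = 0 → C_y = 159/10.6 = 15.00 kN.
ΣF_y = 0: A_y + 15 − 30 = 0 → A_y = 15.00 kN.
ΣF_x = 0: no horizontal applied forces, so A_x = 0.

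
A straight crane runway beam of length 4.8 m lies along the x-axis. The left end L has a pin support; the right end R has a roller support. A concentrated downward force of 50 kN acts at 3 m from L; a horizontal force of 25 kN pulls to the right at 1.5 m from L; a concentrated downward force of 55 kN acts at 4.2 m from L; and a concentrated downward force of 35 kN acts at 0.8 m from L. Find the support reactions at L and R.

L_x = -25.00 kN, L_y = 54.79 kN, R_y = 85.21 kN

Taking moments about L: R_y·4.8 − 50·3 − 55·4.2 − 35·0.8 = 0 → R_y = 409/4.8 = 85.2083 ≈ 85.21 kN.
ΣF_y = 0: L_y + 85.2083 − 50 − 55 − 35 = 0 → L_y = 54.79 kN.
ΣF_x = 0: L_x + 25 = 0 → L_x = -25.00 kN.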